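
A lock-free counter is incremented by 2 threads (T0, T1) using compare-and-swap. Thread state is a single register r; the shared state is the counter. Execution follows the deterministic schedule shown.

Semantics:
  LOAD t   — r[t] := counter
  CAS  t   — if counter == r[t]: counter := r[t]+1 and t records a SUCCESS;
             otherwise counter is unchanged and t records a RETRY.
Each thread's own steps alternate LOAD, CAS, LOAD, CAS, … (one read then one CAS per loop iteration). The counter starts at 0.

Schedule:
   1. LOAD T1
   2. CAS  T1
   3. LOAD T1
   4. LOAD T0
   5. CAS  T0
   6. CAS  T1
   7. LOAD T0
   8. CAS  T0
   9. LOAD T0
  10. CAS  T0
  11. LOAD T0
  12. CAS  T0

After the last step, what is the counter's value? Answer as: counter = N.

step 1: T1 LOAD ⇒ load; ctr=0 reg=0
step 2: T1 CAS ⇒ ok; ctr=1 reg=0
step 3: T1 LOAD ⇒ load; ctr=1 reg=1
step 4: T0 LOAD ⇒ load; ctr=1 reg=1
step 5: T0 CAS ⇒ ok; ctr=2 reg=1
step 6: T1 CAS ⇒ retry; ctr=2 reg=1
step 7: T0 LOAD ⇒ load; ctr=2 reg=2
step 8: T0 CAS ⇒ ok; ctr=3 reg=2
step 9: T0 LOAD ⇒ load; ctr=3 reg=3
step 10: T0 CAS ⇒ ok; ctr=4 reg=3
step 11: T0 LOAD ⇒ load; ctr=4 reg=4
step 12: T0 CAS ⇒ ok; ctr=5 reg=4

counter = 5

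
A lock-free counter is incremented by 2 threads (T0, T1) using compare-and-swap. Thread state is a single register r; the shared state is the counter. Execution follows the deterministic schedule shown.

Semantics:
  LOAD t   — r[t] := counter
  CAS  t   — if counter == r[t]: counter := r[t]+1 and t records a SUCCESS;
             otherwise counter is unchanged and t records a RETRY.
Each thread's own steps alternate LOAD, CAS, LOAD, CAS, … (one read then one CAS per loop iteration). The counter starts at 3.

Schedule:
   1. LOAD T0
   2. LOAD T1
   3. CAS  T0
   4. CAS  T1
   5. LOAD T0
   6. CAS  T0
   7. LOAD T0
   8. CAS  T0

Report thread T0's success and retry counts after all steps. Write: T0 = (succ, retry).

T0 = (3, 0)

#1 T0 reads 3
#2 T1 reads 3
#3 T0 CAS(3→4) writes; counter now 4
#4 T1 CAS(3→4) fails; counter now 4
#5 T0 reads 4
#6 T0 CAS(4→5) writes; counter now 5
#7 T0 reads 5
#8 T0 CAS(5→6) writes; counter now 6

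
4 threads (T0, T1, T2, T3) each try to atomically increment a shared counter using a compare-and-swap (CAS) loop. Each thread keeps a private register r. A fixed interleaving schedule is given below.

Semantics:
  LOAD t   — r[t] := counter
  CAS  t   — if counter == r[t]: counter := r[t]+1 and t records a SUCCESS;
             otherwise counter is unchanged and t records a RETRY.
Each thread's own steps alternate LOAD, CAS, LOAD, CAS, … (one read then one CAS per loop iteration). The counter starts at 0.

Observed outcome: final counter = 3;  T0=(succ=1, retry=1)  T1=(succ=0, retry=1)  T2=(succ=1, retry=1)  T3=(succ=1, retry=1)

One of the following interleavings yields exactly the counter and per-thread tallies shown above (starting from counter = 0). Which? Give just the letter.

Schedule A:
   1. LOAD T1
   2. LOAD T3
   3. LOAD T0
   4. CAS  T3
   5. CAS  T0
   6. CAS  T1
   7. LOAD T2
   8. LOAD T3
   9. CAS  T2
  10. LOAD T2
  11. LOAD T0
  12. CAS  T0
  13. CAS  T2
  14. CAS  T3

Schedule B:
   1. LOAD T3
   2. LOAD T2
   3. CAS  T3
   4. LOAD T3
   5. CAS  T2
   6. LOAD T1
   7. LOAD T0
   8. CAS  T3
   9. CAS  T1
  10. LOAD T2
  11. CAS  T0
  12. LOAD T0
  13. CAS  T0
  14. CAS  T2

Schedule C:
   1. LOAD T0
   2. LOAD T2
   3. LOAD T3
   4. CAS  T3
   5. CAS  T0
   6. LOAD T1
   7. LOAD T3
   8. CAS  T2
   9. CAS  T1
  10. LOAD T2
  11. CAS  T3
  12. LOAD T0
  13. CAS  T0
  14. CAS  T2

A

Tracing schedule A:
   1) LOAD T1:  M=0  r_T1=0
   2) LOAD T3:  M=0  r_T3=0
   3) LOAD T0:  M=0  r_T0=0
   4) CAS  T3:  M=1  r_T3=0 ✓
   5) CAS  T0:  M=1  r_T0=0 ✗
   6) CAS  T1:  M=1  r_T1=0 ✗
   7) LOAD T2:  M=1  r_T2=1
   8) LOAD T3:  M=1  r_T3=1
   9) CAS  T2:  M=2  r_T2=1 ✓
  10) LOAD T2:  M=2  r_T2=2
  11) LOAD T0:  M=2  r_T0=2
  12) CAS  T0:  M=3  r_T0=2 ✓
  13) CAS  T2:  M=3  r_T2=2 ✗
  14) CAS  T3:  M=3  r_T3=1 ✗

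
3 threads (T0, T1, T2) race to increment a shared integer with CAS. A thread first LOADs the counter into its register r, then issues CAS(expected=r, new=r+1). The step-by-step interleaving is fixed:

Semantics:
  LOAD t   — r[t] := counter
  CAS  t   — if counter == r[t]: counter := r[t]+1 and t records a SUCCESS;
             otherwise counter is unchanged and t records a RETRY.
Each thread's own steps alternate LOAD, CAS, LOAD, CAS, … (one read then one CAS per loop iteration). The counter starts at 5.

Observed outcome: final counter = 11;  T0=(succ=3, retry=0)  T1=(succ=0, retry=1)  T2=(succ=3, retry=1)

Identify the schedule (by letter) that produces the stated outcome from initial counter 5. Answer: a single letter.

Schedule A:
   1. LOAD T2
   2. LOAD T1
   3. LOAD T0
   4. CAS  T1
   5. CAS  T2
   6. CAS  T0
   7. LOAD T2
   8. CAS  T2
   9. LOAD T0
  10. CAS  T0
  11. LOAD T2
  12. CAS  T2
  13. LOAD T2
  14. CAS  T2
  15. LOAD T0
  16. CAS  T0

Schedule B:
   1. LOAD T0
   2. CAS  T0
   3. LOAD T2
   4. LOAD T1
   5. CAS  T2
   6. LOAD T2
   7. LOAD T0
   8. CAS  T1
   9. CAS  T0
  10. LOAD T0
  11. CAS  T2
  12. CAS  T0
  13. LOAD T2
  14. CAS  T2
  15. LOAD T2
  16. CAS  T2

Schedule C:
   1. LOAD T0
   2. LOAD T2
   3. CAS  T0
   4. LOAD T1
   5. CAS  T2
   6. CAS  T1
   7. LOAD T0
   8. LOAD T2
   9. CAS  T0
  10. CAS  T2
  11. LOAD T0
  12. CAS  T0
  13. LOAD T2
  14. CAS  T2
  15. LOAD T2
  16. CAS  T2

Run B:
[1] T0.load  rd  (counter 5, T0.r 5)
[2] T0.cas  hit  (counter 6, T0.r 5)
[3] T2.load  rd  (counter 6, T2.r 6)
[4] T1.load  rd  (counter 6, T1.r 6)
[5] T2.cas  hit  (counter 7, T2.r 6)
[6] T2.load  rd  (counter 7, T2.r 7)
[7] T0.load  rd  (counter 7, T0.r 7)
[8] T1.cas  miss  (counter 7, T1.r 6)
[9] T0.cas  hit  (counter 8, T0.r 7)
[10] T0.load  rd  (counter 8, T0.r 8)
[11] T2.cas  miss  (counter 8, T2.r 7)
[12] T0.cas  hit  (counter 9, T0.r 8)
[13] T2.load  rd  (counter 9, T2.r 9)
[14] T2.cas  hit  (counter 10, T2.r 9)
[15] T2.load  rd  (counter 10, T2.r 10)
[16] T2.cas  hit  (counter 11, T2.r 10)

B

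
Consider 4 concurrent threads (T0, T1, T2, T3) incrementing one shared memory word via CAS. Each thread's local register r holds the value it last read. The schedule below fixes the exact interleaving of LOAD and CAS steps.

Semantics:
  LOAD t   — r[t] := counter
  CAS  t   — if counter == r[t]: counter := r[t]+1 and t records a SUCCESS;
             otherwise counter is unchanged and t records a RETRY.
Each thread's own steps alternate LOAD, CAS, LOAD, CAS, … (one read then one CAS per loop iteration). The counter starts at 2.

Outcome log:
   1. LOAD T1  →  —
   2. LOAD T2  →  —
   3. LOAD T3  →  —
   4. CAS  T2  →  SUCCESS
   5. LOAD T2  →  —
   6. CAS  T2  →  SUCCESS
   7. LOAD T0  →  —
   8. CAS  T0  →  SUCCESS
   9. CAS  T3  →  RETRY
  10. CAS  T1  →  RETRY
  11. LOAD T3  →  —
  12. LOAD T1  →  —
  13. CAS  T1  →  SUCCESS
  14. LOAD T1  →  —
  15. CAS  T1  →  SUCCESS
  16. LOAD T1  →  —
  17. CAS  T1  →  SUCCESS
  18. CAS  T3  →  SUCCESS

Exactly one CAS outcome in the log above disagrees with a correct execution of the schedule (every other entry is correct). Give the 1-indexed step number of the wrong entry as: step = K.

step = 18

Reference trace:
T1 LOAD — after: cnt=2, r=2 — load
T2 LOAD — after: cnt=2, r=2 — load
T3 LOAD — after: cnt=2, r=2 — load
T2 CAS — after: cnt=3, r=2 — ok
T2 LOAD — after: cnt=3, r=3 — load
T2 CAS — after: cnt=4, r=3 — ok
T0 LOAD — after: cnt=4, r=4 — load
T0 CAS — after: cnt=5, r=4 — ok
T3 CAS — after: cnt=5, r=2 — retry
T1 CAS — after: cnt=5, r=2 — retry
T3 LOAD — after: cnt=5, r=5 — load
T1 LOAD — after: cnt=5, r=5 — load
T1 CAS — after: cnt=6, r=5 — ok
T1 LOAD — after: cnt=6, r=6 — load
T1 CAS — after: cnt=7, r=6 — ok
T1 LOAD — after: cnt=7, r=7 — load
T1 CAS — after: cnt=8, r=7 — ok
T3 CAS — after: cnt=8, r=5 — retry
Log disagrees first at step 18.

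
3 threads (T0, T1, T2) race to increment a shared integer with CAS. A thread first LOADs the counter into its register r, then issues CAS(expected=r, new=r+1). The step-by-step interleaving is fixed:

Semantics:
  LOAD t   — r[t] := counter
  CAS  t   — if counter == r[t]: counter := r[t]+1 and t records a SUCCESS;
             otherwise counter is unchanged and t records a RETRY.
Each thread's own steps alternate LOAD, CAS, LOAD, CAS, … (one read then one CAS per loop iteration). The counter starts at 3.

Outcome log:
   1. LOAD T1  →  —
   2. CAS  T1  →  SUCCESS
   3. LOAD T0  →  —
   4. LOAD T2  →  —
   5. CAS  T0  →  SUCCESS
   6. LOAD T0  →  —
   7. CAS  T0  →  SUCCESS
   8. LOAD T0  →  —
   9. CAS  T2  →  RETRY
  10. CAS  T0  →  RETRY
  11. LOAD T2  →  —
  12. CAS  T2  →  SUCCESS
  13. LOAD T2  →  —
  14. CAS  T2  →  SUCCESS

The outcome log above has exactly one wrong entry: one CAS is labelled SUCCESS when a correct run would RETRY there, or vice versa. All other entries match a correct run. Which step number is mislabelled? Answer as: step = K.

Re-executing:
#1 T1 reads 3
#2 T1 CAS(3→4) writes; counter now 4
#3 T0 reads 4
#4 T2 reads 4
#5 T0 CAS(4→5) writes; counter now 5
#6 T0 reads 5
#7 T0 CAS(5→6) writes; counter now 6
#8 T0 reads 6
#9 T2 CAS(4→5) fails; counter now 6
#10 T0 CAS(6→7) writes; counter now 7
#11 T2 reads 7
#12 T2 CAS(7→8) writes; counter now 8
#13 T2 reads 8
#14 T2 CAS(8→9) writes; counter now 9
Mismatch at 10.

step = 10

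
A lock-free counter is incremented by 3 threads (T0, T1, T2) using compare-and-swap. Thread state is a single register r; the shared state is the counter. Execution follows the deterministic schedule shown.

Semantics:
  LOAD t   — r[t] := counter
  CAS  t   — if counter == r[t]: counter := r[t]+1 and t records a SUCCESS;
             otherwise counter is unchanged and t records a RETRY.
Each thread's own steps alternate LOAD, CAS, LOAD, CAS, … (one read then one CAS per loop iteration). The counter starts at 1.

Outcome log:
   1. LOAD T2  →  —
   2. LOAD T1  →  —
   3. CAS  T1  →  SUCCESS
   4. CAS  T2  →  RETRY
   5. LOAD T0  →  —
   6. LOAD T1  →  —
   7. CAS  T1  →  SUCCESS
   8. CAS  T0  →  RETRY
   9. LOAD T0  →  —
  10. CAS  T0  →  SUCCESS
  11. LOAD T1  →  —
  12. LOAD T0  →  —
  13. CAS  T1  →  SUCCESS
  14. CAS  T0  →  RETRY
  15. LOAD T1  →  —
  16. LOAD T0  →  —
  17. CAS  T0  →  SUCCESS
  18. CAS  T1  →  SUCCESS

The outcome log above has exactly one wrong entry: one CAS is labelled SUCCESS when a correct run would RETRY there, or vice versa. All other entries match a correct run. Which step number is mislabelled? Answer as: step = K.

step = 18

Reference trace:
1. LOAD T2 → mem=1 r[T2]=1 [LOAD]
2. LOAD T1 → mem=1 r[T1]=1 [LOAD]
3. CAS T1 → mem=2 r[T1]=1 [OK]
4. CAS T2 → mem=2 r[T2]=1 [RETRY]
5. LOAD T0 → mem=2 r[T0]=2 [LOAD]
6. LOAD T1 → mem=2 r[T1]=2 [LOAD]
7. CAS T1 → mem=3 r[T1]=2 [OK]
8. CAS T0 → mem=3 r[T0]=2 [RETRY]
9. LOAD T0 → mem=3 r[T0]=3 [LOAD]
10. CAS T0 → mem=4 r[T0]=3 [OK]
11. LOAD T1 → mem=4 r[T1]=4 [LOAD]
12. LOAD T0 → mem=4 r[T0]=4 [LOAD]
13. CAS T1 → mem=5 r[T1]=4 [OK]
14. CAS T0 → mem=5 r[T0]=4 [RETRY]
15. LOAD T1 → mem=5 r[T1]=5 [LOAD]
16. LOAD T0 → mem=5 r[T0]=5 [LOAD]
17. CAS T0 → mem=6 r[T0]=5 [OK]
18. CAS T1 → mem=6 r[T1]=5 [RETRY]
Mismatch at 18.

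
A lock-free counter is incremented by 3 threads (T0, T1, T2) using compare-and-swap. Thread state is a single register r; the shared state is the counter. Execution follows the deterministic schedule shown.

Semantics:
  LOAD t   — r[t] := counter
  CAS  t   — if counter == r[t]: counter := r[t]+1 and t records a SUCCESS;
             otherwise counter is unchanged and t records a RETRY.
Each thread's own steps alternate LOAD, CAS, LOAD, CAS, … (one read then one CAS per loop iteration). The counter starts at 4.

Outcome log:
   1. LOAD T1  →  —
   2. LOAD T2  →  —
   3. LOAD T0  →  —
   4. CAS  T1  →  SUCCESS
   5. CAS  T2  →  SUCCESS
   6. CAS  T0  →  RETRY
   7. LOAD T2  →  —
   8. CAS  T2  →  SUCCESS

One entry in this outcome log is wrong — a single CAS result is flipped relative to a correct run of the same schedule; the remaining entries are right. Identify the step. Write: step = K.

Reference trace:
#1 T1 reads 4
#2 T2 reads 4
#3 T0 reads 4
#4 T1 CAS(4→5) writes; counter now 5
#5 T2 CAS(4→5) fails; counter now 5
#6 T0 CAS(4→5) fails; counter now 5
#7 T2 reads 5
#8 T2 CAS(5→6) writes; counter now 6
Log disagrees first at step 5.

step = 5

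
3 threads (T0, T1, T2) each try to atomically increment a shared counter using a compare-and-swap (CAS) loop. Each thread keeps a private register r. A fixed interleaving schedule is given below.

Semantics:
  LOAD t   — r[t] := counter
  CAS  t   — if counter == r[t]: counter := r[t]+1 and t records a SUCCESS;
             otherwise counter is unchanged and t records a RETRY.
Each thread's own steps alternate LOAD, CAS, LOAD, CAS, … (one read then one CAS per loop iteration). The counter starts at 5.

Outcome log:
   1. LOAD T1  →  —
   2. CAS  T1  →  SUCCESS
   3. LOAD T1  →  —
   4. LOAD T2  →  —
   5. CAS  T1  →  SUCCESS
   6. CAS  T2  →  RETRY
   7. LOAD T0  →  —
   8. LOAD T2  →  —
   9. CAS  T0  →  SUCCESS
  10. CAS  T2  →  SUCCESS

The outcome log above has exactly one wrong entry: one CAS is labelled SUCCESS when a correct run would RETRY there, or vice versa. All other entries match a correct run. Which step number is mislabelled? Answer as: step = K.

step = 10

Reference trace:
   1) LOAD T1:  M=5  r_T1=5
   2) CAS  T1:  M=6  r_T1=5 ✓
   3) LOAD T1:  M=6  r_T1=6
   4) LOAD T2:  M=6  r_T2=6
   5) CAS  T1:  M=7  r_T1=6 ✓
   6) CAS  T2:  M=7  r_T2=6 ✗
   7) LOAD T0:  M=7  r_T0=7
   8) LOAD T2:  M=7  r_T2=7
   9) CAS  T0:  M=8  r_T0=7 ✓
  10) CAS  T2:  M=8  r_T2=7 ✗
Log disagrees first at step 10.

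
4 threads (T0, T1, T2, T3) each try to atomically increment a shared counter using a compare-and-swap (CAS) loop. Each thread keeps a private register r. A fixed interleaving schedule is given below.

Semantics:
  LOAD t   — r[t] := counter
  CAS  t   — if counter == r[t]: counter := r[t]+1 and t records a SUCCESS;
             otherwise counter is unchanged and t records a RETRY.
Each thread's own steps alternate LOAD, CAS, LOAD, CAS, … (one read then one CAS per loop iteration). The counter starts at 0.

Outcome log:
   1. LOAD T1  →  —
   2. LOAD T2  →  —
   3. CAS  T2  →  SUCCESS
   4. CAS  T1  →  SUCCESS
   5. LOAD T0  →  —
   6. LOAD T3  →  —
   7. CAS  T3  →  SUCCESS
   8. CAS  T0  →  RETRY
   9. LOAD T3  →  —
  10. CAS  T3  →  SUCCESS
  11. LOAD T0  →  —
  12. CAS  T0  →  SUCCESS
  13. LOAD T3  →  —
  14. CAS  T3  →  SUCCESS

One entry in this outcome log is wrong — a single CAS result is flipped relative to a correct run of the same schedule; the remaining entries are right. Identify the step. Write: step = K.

Re-executing:
1. LOAD T1 → mem=0 r[T1]=0 [LOAD]
2. LOAD T2 → mem=0 r[T2]=0 [LOAD]
3. CAS T2 → mem=1 r[T2]=0 [OK]
4. CAS T1 → mem=1 r[T1]=0 [RETRY]
5. LOAD T0 → mem=1 r[T0]=1 [LOAD]
6. LOAD T3 → mem=1 r[T3]=1 [LOAD]
7. CAS T3 → mem=2 r[T3]=1 [OK]
8. CAS T0 → mem=2 r[T0]=1 [RETRY]
9. LOAD T3 → mem=2 r[T3]=2 [LOAD]
10. CAS T3 → mem=3 r[T3]=2 [OK]
11. LOAD T0 → mem=3 r[T0]=3 [LOAD]
12. CAS T0 → mem=4 r[T0]=3 [OK]
13. LOAD T3 → mem=4 r[T3]=4 [LOAD]
14. CAS T3 → mem=5 r[T3]=4 [OK]
Flip is step 4.

step = 4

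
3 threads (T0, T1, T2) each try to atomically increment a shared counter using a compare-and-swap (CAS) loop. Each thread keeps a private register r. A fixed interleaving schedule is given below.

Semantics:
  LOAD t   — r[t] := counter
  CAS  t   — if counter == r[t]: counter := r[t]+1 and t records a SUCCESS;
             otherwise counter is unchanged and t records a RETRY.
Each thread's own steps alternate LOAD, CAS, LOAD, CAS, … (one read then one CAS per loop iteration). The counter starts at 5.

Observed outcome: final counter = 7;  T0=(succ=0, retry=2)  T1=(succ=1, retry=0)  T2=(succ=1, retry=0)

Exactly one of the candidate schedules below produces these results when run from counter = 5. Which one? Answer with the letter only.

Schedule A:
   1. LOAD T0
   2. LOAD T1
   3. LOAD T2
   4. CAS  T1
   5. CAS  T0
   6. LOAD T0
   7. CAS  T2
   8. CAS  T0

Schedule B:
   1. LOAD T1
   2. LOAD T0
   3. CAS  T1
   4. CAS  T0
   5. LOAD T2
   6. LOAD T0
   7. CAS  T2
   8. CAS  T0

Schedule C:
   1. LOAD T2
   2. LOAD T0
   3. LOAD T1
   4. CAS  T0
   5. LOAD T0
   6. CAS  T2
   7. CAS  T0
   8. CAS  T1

B

Run B:
#1 T1 reads 5
#2 T0 reads 5
#3 T1 CAS(5→6) writes; counter now 6
#4 T0 CAS(5→6) fails; counter now 6
#5 T2 reads 6
#6 T0 reads 6
#7 T2 CAS(6→7) writes; counter now 7
#8 T0 CAS(6→7) fails; counter now 7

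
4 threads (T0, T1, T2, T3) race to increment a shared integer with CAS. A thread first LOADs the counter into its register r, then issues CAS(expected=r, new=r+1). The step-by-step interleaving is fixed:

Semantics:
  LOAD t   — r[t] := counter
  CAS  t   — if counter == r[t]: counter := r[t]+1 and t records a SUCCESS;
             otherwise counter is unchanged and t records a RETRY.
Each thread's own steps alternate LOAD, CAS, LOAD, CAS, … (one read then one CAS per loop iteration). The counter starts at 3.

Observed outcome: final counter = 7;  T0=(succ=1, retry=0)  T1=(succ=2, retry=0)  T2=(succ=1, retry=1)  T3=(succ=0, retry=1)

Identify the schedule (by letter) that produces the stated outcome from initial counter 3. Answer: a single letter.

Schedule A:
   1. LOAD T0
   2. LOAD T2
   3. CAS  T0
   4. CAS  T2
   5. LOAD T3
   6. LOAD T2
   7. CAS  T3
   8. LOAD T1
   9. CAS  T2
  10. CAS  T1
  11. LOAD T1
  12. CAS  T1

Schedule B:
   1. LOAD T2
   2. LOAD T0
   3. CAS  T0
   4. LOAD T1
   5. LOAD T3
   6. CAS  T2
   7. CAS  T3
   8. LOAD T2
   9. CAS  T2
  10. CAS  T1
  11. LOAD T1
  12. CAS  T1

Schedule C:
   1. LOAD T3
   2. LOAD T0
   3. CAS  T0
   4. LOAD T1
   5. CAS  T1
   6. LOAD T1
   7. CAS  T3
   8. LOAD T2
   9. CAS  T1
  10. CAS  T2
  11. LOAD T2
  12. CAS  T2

C

Run C:
T3 LOAD — after: cnt=3, r=3 — load
T0 LOAD — after: cnt=3, r=3 — load
T0 CAS — after: cnt=4, r=3 — ok
T1 LOAD — after: cnt=4, r=4 — load
T1 CAS — after: cnt=5, r=4 — ok
T1 LOAD — after: cnt=5, r=5 — load
T3 CAS — after: cnt=5, r=3 — retry
T2 LOAD — after: cnt=5, r=5 — load
T1 CAS — after: cnt=6, r=5 — ok
T2 CAS — after: cnt=6, r=5 — retry
T2 LOAD — after: cnt=6, r=6 — load
T2 CAS — after: cnt=7, r=6 — ok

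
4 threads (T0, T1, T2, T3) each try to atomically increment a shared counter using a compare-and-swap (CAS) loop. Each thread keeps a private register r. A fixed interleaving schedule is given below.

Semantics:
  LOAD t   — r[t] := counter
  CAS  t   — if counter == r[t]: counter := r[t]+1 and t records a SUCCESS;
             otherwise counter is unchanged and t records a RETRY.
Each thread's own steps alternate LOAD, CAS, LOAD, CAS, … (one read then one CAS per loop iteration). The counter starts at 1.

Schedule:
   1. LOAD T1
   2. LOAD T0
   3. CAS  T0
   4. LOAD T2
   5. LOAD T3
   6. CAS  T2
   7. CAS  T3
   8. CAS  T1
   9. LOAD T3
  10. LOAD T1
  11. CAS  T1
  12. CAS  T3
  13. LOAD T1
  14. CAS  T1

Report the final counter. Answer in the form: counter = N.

counter = 5

step 1: T1 LOAD ⇒ load; ctr=1 reg=1
step 2: T0 LOAD ⇒ load; ctr=1 reg=1
step 3: T0 CAS ⇒ ok; ctr=2 reg=1
step 4: T2 LOAD ⇒ load; ctr=2 reg=2
step 5: T3 LOAD ⇒ load; ctr=2 reg=2
step 6: T2 CAS ⇒ ok; ctr=3 reg=2
step 7: T3 CAS ⇒ retry; ctr=3 reg=2
step 8: T1 CAS ⇒ retry; ctr=3 reg=1
step 9: T3 LOAD ⇒ load; ctr=3 reg=3
step 10: T1 LOAD ⇒ load; ctr=3 reg=3
step 11: T1 CAS ⇒ ok; ctr=4 reg=3
step 12: T3 CAS ⇒ retry; ctr=4 reg=3
step 13: T1 LOAD ⇒ load; ctr=4 reg=4
step 14: T1 CAS ⇒ ok; ctr=5 reg=4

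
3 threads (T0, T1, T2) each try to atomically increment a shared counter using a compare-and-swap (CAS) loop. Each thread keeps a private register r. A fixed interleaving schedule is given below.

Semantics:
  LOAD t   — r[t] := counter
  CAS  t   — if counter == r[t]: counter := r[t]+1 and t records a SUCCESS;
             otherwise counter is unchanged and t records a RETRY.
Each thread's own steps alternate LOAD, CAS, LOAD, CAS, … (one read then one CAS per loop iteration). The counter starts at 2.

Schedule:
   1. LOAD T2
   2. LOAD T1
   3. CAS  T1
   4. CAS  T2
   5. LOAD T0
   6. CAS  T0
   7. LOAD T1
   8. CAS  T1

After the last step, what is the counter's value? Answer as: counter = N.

counter = 5

T2 LOAD — after: cnt=2, r=2 — load
T1 LOAD — after: cnt=2, r=2 — load
T1 CAS — after: cnt=3, r=2 — ok
T2 CAS — after: cnt=3, r=2 — retry
T0 LOAD — after: cnt=3, r=3 — load
T0 CAS — after: cnt=4, r=3 — ok
T1 LOAD — after: cnt=4, r=4 — load
T1 CAS — after: cnt=5, r=4 — ok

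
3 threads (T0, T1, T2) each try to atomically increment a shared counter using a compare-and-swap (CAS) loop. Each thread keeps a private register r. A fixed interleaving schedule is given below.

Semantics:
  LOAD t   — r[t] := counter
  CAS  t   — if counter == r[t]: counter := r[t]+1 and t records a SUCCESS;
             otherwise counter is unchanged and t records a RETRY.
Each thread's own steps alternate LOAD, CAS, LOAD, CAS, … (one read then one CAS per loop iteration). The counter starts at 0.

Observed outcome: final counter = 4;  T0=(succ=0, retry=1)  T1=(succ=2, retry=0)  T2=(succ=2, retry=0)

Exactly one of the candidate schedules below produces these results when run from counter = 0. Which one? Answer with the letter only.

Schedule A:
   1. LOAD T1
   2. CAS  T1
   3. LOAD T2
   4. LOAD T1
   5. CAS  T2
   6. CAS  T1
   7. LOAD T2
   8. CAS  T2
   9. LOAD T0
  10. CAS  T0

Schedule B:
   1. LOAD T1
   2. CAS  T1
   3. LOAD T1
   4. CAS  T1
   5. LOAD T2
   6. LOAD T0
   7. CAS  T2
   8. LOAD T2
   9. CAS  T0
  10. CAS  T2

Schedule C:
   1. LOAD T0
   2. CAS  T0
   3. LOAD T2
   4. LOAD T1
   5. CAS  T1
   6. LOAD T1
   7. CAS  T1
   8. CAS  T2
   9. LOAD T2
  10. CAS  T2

Tracing schedule B:
1. LOAD T1 → mem=0 r[T1]=0 [LOAD]
2. CAS T1 → mem=1 r[T1]=0 [OK]
3. LOAD T1 → mem=1 r[T1]=1 [LOAD]
4. CAS T1 → mem=2 r[T1]=1 [OK]
5. LOAD T2 → mem=2 r[T2]=2 [LOAD]
6. LOAD T0 → mem=2 r[T0]=2 [LOAD]
7. CAS T2 → mem=3 r[T2]=2 [OK]
8. LOAD T2 → mem=3 r[T2]=3 [LOAD]
9. CAS T0 → mem=3 r[T0]=2 [RETRY]
10. CAS T2 → mem=4 r[T2]=3 [OK]

B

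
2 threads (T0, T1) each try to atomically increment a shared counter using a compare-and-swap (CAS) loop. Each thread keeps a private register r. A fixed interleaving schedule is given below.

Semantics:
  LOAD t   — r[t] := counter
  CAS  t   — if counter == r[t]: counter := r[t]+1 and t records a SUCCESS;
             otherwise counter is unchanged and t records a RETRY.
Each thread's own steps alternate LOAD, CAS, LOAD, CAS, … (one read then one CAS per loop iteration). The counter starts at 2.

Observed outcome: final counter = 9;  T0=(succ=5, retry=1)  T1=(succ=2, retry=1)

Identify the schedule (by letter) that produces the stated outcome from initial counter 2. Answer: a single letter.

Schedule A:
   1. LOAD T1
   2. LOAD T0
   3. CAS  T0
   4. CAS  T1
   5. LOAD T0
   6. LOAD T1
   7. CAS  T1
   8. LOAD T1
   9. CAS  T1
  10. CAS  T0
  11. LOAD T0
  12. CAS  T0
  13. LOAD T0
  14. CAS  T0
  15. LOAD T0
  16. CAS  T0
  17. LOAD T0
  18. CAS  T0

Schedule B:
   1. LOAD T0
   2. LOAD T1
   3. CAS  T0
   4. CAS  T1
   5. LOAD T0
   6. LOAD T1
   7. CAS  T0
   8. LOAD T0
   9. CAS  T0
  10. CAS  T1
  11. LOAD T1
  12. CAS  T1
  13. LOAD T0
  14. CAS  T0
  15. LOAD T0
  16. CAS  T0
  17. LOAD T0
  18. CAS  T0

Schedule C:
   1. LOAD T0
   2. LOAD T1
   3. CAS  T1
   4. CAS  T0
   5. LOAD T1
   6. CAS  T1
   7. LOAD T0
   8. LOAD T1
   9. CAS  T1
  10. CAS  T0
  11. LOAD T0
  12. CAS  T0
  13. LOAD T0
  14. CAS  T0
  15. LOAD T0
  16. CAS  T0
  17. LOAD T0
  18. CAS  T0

Tracing schedule A:
T1 LOAD — after: cnt=2, r=2 — load
T0 LOAD — after: cnt=2, r=2 — load
T0 CAS — after: cnt=3, r=2 — ok
T1 CAS — after: cnt=3, r=2 — retry
T0 LOAD — after: cnt=3, r=3 — load
T1 LOAD — after: cnt=3, r=3 — load
T1 CAS — after: cnt=4, r=3 — ok
T1 LOAD — after: cnt=4, r=4 — load
T1 CAS — after: cnt=5, r=4 — ok
T0 CAS — after: cnt=5, r=3 — retry
T0 LOAD — after: cnt=5, r=5 — load
T0 CAS — after: cnt=6, r=5 — ok
T0 LOAD — after: cnt=6, r=6 — load
T0 CAS — after: cnt=7, r=6 — ok
T0 LOAD — after: cnt=7, r=7 — load
T0 CAS — after: cnt=8, r=7 — ok
T0 LOAD — after: cnt=8, r=8 — load
T0 CAS — after: cnt=9, r=8 — ok

A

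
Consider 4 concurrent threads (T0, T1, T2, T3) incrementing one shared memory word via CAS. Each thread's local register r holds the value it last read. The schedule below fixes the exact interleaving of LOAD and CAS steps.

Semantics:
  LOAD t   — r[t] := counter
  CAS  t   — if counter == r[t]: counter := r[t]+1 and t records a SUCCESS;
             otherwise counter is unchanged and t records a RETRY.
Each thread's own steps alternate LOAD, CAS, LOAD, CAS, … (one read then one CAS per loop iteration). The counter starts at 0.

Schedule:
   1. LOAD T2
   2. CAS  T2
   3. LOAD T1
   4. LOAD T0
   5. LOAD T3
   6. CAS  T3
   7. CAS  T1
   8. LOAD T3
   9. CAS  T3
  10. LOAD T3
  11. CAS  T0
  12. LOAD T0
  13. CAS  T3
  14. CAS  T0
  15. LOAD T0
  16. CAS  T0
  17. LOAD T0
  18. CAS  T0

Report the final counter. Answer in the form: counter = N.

counter = 6

[1] T2.load  rd  (counter 0, T2.r 0)
[2] T2.cas  hit  (counter 1, T2.r 0)
[3] T1.load  rd  (counter 1, T1.r 1)
[4] T0.load  rd  (counter 1, T0.r 1)
[5] T3.load  rd  (counter 1, T3.r 1)
[6] T3.cas  hit  (counter 2, T3.r 1)
[7] T1.cas  miss  (counter 2, T1.r 1)
[8] T3.load  rd  (counter 2, T3.r 2)
[9] T3.cas  hit  (counter 3, T3.r 2)
[10] T3.load  rd  (counter 3, T3.r 3)
[11] T0.cas  miss  (counter 3, T0.r 1)
[12] T0.load  rd  (counter 3, T0.r 3)
[13] T3.cas  hit  (counter 4, T3.r 3)
[14] T0.cas  miss  (counter 4, T0.r 3)
[15] T0.load  rd  (counter 4, T0.r 4)
[16] T0.cas  hit  (counter 5, T0.r 4)
[17] T0.load  rd  (counter 5, T0.r 5)
[18] T0.cas  hit  (counter 6, T0.r 5)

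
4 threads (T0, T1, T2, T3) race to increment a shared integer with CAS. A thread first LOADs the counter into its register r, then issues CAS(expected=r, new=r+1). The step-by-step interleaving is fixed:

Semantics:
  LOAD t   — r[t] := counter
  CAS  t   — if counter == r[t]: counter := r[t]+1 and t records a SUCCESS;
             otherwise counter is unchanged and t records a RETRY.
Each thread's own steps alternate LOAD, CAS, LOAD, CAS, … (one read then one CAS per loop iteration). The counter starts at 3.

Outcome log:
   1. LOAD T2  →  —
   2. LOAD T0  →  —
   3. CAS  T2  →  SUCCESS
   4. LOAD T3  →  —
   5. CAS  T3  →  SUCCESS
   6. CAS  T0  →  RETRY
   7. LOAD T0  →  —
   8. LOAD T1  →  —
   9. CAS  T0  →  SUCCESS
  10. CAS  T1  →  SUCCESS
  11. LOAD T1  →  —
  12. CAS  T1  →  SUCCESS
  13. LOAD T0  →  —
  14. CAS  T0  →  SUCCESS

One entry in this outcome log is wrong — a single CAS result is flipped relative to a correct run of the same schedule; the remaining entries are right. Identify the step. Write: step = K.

Reference trace:
   1) LOAD T2:  M=3  r_T2=3
   2) LOAD T0:  M=3  r_T0=3
   3) CAS  T2:  M=4  r_T2=3 ✓
   4) LOAD T3:  M=4  r_T3=4
   5) CAS  T3:  M=5  r_T3=4 ✓
   6) CAS  T0:  M=5  r_T0=3 ✗
   7) LOAD T0:  M=5  r_T0=5
   8) LOAD T1:  M=5  r_T1=5
   9) CAS  T0:  M=6  r_T0=5 ✓
  10) CAS  T1:  M=6  r_T1=5 ✗
  11) LOAD T1:  M=6  r_T1=6
  12) CAS  T1:  M=7  r_T1=6 ✓
  13) LOAD T0:  M=7  r_T0=7
  14) CAS  T0:  M=8  r_T0=7 ✓
Flip is step 10.

step = 10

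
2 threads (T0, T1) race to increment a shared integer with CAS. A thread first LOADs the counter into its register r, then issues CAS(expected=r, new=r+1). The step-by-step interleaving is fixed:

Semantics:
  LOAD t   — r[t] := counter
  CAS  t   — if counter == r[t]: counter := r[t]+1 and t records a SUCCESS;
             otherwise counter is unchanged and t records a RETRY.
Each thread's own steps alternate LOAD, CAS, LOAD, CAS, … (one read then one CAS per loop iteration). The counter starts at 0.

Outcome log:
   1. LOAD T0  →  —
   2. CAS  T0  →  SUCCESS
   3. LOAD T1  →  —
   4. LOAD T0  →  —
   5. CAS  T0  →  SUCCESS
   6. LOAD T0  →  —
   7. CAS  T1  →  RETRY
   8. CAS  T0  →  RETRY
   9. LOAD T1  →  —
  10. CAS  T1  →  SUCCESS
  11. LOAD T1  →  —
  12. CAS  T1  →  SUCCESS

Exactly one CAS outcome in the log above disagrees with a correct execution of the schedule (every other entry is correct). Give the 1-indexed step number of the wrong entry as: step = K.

Reference trace:
#1 T0 reads 0
#2 T0 CAS(0→1) writes; counter now 1
#3 T1 reads 1
#4 T0 reads 1
#5 T0 CAS(1→2) writes; counter now 2
#6 T0 reads 2
#7 T1 CAS(1→2) fails; counter now 2
#8 T0 CAS(2→3) writes; counter now 3
#9 T1 reads 3
#10 T1 CAS(3→4) writes; counter now 4
#11 T1 reads 4
#12 T1 CAS(4→5) writes; counter now 5
Mismatch at 8.

step = 8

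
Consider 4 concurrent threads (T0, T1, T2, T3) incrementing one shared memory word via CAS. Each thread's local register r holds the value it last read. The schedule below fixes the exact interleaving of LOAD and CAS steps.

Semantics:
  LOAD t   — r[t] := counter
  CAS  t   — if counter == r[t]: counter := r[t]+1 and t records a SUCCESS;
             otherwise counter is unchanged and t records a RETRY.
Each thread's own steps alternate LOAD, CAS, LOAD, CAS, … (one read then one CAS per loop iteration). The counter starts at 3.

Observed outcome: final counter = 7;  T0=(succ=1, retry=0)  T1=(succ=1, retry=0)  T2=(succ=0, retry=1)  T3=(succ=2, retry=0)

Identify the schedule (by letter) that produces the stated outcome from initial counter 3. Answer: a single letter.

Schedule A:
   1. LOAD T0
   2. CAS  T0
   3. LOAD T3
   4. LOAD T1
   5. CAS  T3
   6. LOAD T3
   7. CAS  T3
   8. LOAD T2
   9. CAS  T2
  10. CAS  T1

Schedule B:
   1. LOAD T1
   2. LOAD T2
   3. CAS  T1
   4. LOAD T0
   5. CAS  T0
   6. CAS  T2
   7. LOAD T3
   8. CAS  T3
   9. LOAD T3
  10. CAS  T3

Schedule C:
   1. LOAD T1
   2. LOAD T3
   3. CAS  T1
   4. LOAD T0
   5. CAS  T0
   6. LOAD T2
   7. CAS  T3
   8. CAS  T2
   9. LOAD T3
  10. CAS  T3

Simulating candidate B:
   1) LOAD T1:  M=3  r_T1=3
   2) LOAD T2:  M=3  r_T2=3
   3) CAS  T1:  M=4  r_T1=3 ✓
   4) LOAD T0:  M=4  r_T0=4
   5) CAS  T0:  M=5  r_T0=4 ✓
   6) CAS  T2:  M=5  r_T2=3 ✗
   7) LOAD T3:  M=5  r_T3=5
   8) CAS  T3:  M=6  r_T3=5 ✓
   9) LOAD T3:  M=6  r_T3=6
  10) CAS  T3:  M=7  r_T3=6 ✓

B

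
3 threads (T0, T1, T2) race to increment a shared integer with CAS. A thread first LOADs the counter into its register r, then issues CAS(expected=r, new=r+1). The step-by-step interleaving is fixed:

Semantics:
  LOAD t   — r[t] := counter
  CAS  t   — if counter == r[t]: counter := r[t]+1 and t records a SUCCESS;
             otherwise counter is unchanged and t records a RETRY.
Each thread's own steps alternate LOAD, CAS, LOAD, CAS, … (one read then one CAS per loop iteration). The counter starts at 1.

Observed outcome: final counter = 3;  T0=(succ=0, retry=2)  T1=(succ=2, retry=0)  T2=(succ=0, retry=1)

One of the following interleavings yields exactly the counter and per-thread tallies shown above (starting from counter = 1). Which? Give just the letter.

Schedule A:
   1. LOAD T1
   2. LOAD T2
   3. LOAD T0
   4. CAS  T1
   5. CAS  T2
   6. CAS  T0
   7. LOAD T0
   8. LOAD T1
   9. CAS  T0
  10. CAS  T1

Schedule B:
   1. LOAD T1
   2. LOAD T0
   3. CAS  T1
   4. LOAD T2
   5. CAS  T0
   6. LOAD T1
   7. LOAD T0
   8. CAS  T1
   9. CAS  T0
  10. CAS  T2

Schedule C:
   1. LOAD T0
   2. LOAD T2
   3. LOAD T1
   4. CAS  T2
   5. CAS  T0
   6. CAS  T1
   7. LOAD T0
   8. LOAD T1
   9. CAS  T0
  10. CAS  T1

B

Tracing schedule B:
   1) LOAD T1:  M=1  r_T1=1
   2) LOAD T0:  M=1  r_T0=1
   3) CAS  T1:  M=2  r_T1=1 ✓
   4) LOAD T2:  M=2  r_T2=2
   5) CAS  T0:  M=2  r_T0=1 ✗
   6) LOAD T1:  M=2  r_T1=2
   7) LOAD T0:  M=2  r_T0=2
   8) CAS  T1:  M=3  r_T1=2 ✓
   9) CAS  T0:  M=3  r_T0=2 ✗
  10) CAS  T2:  M=3  r_T2=2 ✗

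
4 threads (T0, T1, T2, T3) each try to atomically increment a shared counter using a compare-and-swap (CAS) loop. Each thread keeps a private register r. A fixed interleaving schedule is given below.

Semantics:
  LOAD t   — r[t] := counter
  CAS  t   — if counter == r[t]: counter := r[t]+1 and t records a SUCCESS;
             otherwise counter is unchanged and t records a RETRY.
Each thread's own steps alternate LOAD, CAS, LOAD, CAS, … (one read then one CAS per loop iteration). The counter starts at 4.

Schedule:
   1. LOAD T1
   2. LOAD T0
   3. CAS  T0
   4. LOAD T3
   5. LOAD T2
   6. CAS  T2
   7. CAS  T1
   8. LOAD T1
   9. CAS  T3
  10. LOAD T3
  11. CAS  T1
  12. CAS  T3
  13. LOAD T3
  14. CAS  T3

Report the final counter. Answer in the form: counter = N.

counter = 8

   1) LOAD T1:  M=4  r_T1=4
   2) LOAD T0:  M=4  r_T0=4
   3) CAS  T0:  M=5  r_T0=4 ✓
   4) LOAD T3:  M=5  r_T3=5
   5) LOAD T2:  M=5  r_T2=5
   6) CAS  T2:  M=6  r_T2=5 ✓
   7) CAS  T1:  M=6  r_T1=4 ✗
   8) LOAD T1:  M=6  r_T1=6
   9) CAS  T3:  M=6  r_T3=5 ✗
  10) LOAD T3:  M=6  r_T3=6
  11) CAS  T1:  M=7  r_T1=6 ✓
  12) CAS  T3:  M=7  r_T3=6 ✗
  13) LOAD T3:  M=7  r_T3=7
  14) CAS  T3:  M=8  r_T3=7 ✓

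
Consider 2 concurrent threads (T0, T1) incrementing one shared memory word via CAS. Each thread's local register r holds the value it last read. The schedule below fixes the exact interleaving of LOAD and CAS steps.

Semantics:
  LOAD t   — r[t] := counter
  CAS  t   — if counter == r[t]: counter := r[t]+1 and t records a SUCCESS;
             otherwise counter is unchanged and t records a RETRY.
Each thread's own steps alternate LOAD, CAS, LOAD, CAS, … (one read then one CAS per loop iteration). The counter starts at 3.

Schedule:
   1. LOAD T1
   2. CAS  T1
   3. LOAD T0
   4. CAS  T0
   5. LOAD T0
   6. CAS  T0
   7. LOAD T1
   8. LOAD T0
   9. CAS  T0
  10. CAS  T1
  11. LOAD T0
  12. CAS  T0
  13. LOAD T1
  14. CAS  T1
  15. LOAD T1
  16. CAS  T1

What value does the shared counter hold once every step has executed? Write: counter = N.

counter = 10

   1) LOAD T1:  M=3  r_T1=3
   2) CAS  T1:  M=4  r_T1=3 ✓
   3) LOAD T0:  M=4  r_T0=4
   4) CAS  T0:  M=5  r_T0=4 ✓
   5) LOAD T0:  M=5  r_T0=5
   6) CAS  T0:  M=6  r_T0=5 ✓
   7) LOAD T1:  M=6  r_T1=6
   8) LOAD T0:  M=6  r_T0=6
   9) CAS  T0:  M=7  r_T0=6 ✓
  10) CAS  T1:  M=7  r_T1=6 ✗
  11) LOAD T0:  M=7  r_T0=7
  12) CAS  T0:  M=8  r_T0=7 ✓
  13) LOAD T1:  M=8  r_T1=8
  14) CAS  T1:  M=9  r_T1=8 ✓
  15) LOAD T1:  M=9  r_T1=9
  16) CAS  T1:  M=10  r_T1=9 ✓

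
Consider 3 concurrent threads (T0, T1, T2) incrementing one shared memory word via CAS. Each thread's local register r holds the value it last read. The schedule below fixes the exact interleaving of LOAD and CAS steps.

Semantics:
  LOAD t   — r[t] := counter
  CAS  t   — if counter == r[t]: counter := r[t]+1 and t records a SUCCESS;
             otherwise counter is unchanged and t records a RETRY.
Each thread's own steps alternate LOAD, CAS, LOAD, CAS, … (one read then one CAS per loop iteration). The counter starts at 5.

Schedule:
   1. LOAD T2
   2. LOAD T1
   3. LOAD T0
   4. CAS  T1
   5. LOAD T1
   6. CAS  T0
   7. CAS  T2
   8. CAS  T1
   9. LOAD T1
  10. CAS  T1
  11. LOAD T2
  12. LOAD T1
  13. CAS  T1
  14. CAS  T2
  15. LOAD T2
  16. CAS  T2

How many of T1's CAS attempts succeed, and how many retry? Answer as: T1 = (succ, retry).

   1) LOAD T2:  M=5  r_T2=5
   2) LOAD T1:  M=5  r_T1=5
   3) LOAD T0:  M=5  r_T0=5
   4) CAS  T1:  M=6  r_T1=5 ✓
   5) LOAD T1:  M=6  r_T1=6
   6) CAS  T0:  M=6  r_T0=5 ✗
   7) CAS  T2:  M=6  r_T2=5 ✗
   8) CAS  T1:  M=7  r_T1=6 ✓
   9) LOAD T1:  M=7  r_T1=7
  10) CAS  T1:  M=8  r_T1=7 ✓
  11) LOAD T2:  M=8  r_T2=8
  12) LOAD T1:  M=8  r_T1=8
  13) CAS  T1:  M=9  r_T1=8 ✓
  14) CAS  T2:  M=9  r_T2=8 ✗
  15) LOAD T2:  M=9  r_T2=9
  16) CAS  T2:  M=10  r_T2=9 ✓

T1 = (4, 0)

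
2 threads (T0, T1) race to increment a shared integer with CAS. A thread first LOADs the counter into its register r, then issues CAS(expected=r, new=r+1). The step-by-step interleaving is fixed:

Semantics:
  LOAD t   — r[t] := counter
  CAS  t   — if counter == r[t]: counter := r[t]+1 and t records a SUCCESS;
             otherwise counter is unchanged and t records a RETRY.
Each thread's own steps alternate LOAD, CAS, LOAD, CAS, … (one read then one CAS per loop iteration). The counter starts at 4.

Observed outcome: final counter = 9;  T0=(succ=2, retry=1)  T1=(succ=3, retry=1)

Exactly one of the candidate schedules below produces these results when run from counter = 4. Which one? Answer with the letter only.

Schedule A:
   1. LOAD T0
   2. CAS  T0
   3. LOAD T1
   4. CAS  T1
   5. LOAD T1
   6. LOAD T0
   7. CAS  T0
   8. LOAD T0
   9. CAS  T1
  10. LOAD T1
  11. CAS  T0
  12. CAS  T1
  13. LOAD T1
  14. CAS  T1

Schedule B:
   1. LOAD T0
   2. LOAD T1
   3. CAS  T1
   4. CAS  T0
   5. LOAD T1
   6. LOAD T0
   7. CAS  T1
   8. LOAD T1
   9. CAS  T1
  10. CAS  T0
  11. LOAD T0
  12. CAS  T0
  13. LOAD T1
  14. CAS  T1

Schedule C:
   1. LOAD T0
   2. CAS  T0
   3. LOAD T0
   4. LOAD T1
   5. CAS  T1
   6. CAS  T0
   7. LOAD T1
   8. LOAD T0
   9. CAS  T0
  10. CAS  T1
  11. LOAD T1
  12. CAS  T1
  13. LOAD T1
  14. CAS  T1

Simulating candidate C:
step 1: T0 LOAD ⇒ load; ctr=4 reg=4
step 2: T0 CAS ⇒ ok; ctr=5 reg=4
step 3: T0 LOAD ⇒ load; ctr=5 reg=5
step 4: T1 LOAD ⇒ load; ctr=5 reg=5
step 5: T1 CAS ⇒ ok; ctr=6 reg=5
step 6: T0 CAS ⇒ retry; ctr=6 reg=5
step 7: T1 LOAD ⇒ load; ctr=6 reg=6
step 8: T0 LOAD ⇒ load; ctr=6 reg=6
step 9: T0 CAS ⇒ ok; ctr=7 reg=6
step 10: T1 CAS ⇒ retry; ctr=7 reg=6
step 11: T1 LOAD ⇒ load; ctr=7 reg=7
step 12: T1 CAS ⇒ ok; ctr=8 reg=7
step 13: T1 LOAD ⇒ load; ctr=8 reg=8
step 14: T1 CAS ⇒ ok; ctr=9 reg=8

C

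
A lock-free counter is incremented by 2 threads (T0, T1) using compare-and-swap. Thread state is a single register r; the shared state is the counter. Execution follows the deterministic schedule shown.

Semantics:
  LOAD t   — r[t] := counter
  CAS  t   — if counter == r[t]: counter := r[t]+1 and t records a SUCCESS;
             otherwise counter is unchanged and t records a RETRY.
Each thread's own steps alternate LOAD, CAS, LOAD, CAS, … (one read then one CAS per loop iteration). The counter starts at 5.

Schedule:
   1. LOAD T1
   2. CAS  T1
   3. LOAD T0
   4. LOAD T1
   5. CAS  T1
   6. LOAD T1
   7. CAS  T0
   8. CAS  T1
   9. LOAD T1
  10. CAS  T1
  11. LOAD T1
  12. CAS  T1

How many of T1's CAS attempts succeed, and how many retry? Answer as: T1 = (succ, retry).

T1 = (5, 0)

T1 LOAD — after: cnt=5, r=5 — load
T1 CAS — after: cnt=6, r=5 — ok
T0 LOAD — after: cnt=6, r=6 — load
T1 LOAD — after: cnt=6, r=6 — load
T1 CAS — after: cnt=7, r=6 — ok
T1 LOAD — after: cnt=7, r=7 — load
T0 CAS — after: cnt=7, r=6 — retry
T1 CAS — after: cnt=8, r=7 — ok
T1 LOAD — after: cnt=8, r=8 — load
T1 CAS — after: cnt=9, r=8 — ok
T1 LOAD — after: cnt=9, r=9 — load
T1 CAS — after: cnt=10, r=9 — ok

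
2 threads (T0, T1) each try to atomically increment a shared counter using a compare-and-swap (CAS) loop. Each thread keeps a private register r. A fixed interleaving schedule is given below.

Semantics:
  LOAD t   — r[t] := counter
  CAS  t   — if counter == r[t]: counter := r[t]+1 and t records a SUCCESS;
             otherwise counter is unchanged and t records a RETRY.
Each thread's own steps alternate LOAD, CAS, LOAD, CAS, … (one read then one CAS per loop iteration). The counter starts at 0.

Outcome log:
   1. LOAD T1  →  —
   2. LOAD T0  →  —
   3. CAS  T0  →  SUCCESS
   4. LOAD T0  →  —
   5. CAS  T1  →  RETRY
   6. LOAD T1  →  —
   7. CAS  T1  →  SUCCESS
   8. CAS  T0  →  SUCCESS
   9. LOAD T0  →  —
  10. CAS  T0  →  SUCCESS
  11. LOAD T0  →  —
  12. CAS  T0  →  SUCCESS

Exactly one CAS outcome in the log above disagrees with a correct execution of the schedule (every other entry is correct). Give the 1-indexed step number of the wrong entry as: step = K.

step = 8

Correct run:
#1 T1 reads 0
#2 T0 reads 0
#3 T0 CAS(0→1) writes; counter now 1
#4 T0 reads 1
#5 T1 CAS(0→1) fails; counter now 1
#6 T1 reads 1
#7 T1 CAS(1→2) writes; counter now 2
#8 T0 CAS(1→2) fails; counter now 2
#9 T0 reads 2
#10 T0 CAS(2→3) writes; counter now 3
#11 T0 reads 3
#12 T0 CAS(3→4) writes; counter now 4
Mismatch at 8.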